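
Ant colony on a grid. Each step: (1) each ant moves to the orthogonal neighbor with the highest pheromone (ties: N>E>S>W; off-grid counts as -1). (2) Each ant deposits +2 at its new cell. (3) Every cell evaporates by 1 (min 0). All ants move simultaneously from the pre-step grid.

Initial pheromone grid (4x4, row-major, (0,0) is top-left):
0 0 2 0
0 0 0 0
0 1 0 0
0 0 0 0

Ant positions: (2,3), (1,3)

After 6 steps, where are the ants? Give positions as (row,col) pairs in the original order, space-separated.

Step 1: ant0:(2,3)->N->(1,3) | ant1:(1,3)->N->(0,3)
  grid max=1 at (0,2)
Step 2: ant0:(1,3)->N->(0,3) | ant1:(0,3)->S->(1,3)
  grid max=2 at (0,3)
Step 3: ant0:(0,3)->S->(1,3) | ant1:(1,3)->N->(0,3)
  grid max=3 at (0,3)
Step 4: ant0:(1,3)->N->(0,3) | ant1:(0,3)->S->(1,3)
  grid max=4 at (0,3)
Step 5: ant0:(0,3)->S->(1,3) | ant1:(1,3)->N->(0,3)
  grid max=5 at (0,3)
Step 6: ant0:(1,3)->N->(0,3) | ant1:(0,3)->S->(1,3)
  grid max=6 at (0,3)

(0,3) (1,3)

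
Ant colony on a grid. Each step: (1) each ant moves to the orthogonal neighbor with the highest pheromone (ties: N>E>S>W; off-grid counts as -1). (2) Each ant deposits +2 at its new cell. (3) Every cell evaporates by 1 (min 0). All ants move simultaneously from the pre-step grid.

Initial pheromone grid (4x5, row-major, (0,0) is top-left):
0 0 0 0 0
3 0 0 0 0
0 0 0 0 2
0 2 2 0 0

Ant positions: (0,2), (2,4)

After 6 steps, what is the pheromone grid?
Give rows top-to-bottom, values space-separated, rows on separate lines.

After step 1: ants at (0,3),(1,4)
  0 0 0 1 0
  2 0 0 0 1
  0 0 0 0 1
  0 1 1 0 0
After step 2: ants at (0,4),(2,4)
  0 0 0 0 1
  1 0 0 0 0
  0 0 0 0 2
  0 0 0 0 0
After step 3: ants at (1,4),(1,4)
  0 0 0 0 0
  0 0 0 0 3
  0 0 0 0 1
  0 0 0 0 0
After step 4: ants at (2,4),(2,4)
  0 0 0 0 0
  0 0 0 0 2
  0 0 0 0 4
  0 0 0 0 0
After step 5: ants at (1,4),(1,4)
  0 0 0 0 0
  0 0 0 0 5
  0 0 0 0 3
  0 0 0 0 0
After step 6: ants at (2,4),(2,4)
  0 0 0 0 0
  0 0 0 0 4
  0 0 0 0 6
  0 0 0 0 0

0 0 0 0 0
0 0 0 0 4
0 0 0 0 6
0 0 0 0 0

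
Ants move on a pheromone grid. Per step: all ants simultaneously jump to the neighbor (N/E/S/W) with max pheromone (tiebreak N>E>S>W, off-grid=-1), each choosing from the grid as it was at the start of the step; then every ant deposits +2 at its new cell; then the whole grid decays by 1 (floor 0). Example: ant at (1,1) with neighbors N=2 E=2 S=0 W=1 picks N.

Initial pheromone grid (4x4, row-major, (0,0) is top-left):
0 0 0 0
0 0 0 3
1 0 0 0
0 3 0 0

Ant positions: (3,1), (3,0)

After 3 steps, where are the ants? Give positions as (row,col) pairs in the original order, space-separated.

Step 1: ant0:(3,1)->N->(2,1) | ant1:(3,0)->E->(3,1)
  grid max=4 at (3,1)
Step 2: ant0:(2,1)->S->(3,1) | ant1:(3,1)->N->(2,1)
  grid max=5 at (3,1)
Step 3: ant0:(3,1)->N->(2,1) | ant1:(2,1)->S->(3,1)
  grid max=6 at (3,1)

(2,1) (3,1)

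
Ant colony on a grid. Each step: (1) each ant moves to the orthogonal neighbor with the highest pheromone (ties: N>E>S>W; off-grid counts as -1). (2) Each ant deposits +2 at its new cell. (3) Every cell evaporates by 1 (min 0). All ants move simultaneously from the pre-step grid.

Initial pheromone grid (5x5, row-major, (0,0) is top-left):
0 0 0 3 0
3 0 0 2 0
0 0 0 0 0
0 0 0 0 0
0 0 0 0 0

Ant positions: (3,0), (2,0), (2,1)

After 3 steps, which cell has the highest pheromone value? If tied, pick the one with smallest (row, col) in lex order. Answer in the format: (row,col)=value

Step 1: ant0:(3,0)->N->(2,0) | ant1:(2,0)->N->(1,0) | ant2:(2,1)->N->(1,1)
  grid max=4 at (1,0)
Step 2: ant0:(2,0)->N->(1,0) | ant1:(1,0)->E->(1,1) | ant2:(1,1)->W->(1,0)
  grid max=7 at (1,0)
Step 3: ant0:(1,0)->E->(1,1) | ant1:(1,1)->W->(1,0) | ant2:(1,0)->E->(1,1)
  grid max=8 at (1,0)
Final grid:
  0 0 0 0 0
  8 5 0 0 0
  0 0 0 0 0
  0 0 0 0 0
  0 0 0 0 0
Max pheromone 8 at (1,0)

Answer: (1,0)=8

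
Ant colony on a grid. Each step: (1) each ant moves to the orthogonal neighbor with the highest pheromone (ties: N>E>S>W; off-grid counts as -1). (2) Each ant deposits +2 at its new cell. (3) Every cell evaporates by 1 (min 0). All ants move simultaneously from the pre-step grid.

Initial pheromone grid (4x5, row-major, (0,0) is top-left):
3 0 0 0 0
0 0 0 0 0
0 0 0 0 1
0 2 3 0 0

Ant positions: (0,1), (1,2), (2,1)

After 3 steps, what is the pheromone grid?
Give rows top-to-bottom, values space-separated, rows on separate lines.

After step 1: ants at (0,0),(0,2),(3,1)
  4 0 1 0 0
  0 0 0 0 0
  0 0 0 0 0
  0 3 2 0 0
After step 2: ants at (0,1),(0,3),(3,2)
  3 1 0 1 0
  0 0 0 0 0
  0 0 0 0 0
  0 2 3 0 0
After step 3: ants at (0,0),(0,4),(3,1)
  4 0 0 0 1
  0 0 0 0 0
  0 0 0 0 0
  0 3 2 0 0

4 0 0 0 1
0 0 0 0 0
0 0 0 0 0
0 3 2 0 0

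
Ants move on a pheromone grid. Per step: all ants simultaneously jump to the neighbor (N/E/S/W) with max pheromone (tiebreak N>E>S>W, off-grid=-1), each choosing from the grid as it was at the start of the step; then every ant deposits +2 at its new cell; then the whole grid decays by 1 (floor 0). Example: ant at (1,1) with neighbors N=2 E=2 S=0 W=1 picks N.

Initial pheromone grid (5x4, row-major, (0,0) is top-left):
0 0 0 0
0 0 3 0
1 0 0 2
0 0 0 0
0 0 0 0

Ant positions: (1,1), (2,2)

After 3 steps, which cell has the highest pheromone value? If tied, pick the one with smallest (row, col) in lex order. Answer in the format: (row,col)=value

Answer: (1,2)=8

Derivation:
Step 1: ant0:(1,1)->E->(1,2) | ant1:(2,2)->N->(1,2)
  grid max=6 at (1,2)
Step 2: ant0:(1,2)->N->(0,2) | ant1:(1,2)->N->(0,2)
  grid max=5 at (1,2)
Step 3: ant0:(0,2)->S->(1,2) | ant1:(0,2)->S->(1,2)
  grid max=8 at (1,2)
Final grid:
  0 0 2 0
  0 0 8 0
  0 0 0 0
  0 0 0 0
  0 0 0 0
Max pheromone 8 at (1,2)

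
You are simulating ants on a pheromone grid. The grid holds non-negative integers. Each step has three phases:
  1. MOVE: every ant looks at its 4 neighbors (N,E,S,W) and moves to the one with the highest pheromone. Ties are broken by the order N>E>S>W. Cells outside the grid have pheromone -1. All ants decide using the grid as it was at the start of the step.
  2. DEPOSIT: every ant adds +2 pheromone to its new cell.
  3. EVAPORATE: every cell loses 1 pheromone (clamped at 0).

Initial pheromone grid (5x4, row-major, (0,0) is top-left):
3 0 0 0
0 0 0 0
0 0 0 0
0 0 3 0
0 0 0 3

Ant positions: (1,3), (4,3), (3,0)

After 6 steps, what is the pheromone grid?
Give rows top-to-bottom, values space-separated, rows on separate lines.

After step 1: ants at (0,3),(3,3),(2,0)
  2 0 0 1
  0 0 0 0
  1 0 0 0
  0 0 2 1
  0 0 0 2
After step 2: ants at (1,3),(4,3),(1,0)
  1 0 0 0
  1 0 0 1
  0 0 0 0
  0 0 1 0
  0 0 0 3
After step 3: ants at (0,3),(3,3),(0,0)
  2 0 0 1
  0 0 0 0
  0 0 0 0
  0 0 0 1
  0 0 0 2
After step 4: ants at (1,3),(4,3),(0,1)
  1 1 0 0
  0 0 0 1
  0 0 0 0
  0 0 0 0
  0 0 0 3
After step 5: ants at (0,3),(3,3),(0,0)
  2 0 0 1
  0 0 0 0
  0 0 0 0
  0 0 0 1
  0 0 0 2
After step 6: ants at (1,3),(4,3),(0,1)
  1 1 0 0
  0 0 0 1
  0 0 0 0
  0 0 0 0
  0 0 0 3

1 1 0 0
0 0 0 1
0 0 0 0
0 0 0 0
0 0 0 3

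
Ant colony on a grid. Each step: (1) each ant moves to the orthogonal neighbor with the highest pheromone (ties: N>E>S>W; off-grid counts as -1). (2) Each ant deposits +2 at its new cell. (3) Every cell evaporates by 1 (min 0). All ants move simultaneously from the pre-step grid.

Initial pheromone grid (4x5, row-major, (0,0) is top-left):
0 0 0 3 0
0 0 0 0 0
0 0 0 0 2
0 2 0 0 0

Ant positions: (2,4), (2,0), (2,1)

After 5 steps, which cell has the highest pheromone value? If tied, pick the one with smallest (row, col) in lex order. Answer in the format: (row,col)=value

Answer: (3,1)=3

Derivation:
Step 1: ant0:(2,4)->N->(1,4) | ant1:(2,0)->N->(1,0) | ant2:(2,1)->S->(3,1)
  grid max=3 at (3,1)
Step 2: ant0:(1,4)->S->(2,4) | ant1:(1,0)->N->(0,0) | ant2:(3,1)->N->(2,1)
  grid max=2 at (2,4)
Step 3: ant0:(2,4)->N->(1,4) | ant1:(0,0)->E->(0,1) | ant2:(2,1)->S->(3,1)
  grid max=3 at (3,1)
Step 4: ant0:(1,4)->S->(2,4) | ant1:(0,1)->E->(0,2) | ant2:(3,1)->N->(2,1)
  grid max=2 at (2,4)
Step 5: ant0:(2,4)->N->(1,4) | ant1:(0,2)->E->(0,3) | ant2:(2,1)->S->(3,1)
  grid max=3 at (3,1)
Final grid:
  0 0 0 1 0
  0 0 0 0 1
  0 0 0 0 1
  0 3 0 0 0
Max pheromone 3 at (3,1)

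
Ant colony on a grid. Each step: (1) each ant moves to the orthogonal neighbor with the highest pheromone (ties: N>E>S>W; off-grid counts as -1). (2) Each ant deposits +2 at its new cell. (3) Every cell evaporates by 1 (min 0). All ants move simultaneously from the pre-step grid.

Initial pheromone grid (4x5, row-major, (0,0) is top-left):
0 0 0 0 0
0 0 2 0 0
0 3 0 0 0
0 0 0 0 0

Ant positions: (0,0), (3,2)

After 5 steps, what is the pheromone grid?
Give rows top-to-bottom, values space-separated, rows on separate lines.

After step 1: ants at (0,1),(2,2)
  0 1 0 0 0
  0 0 1 0 0
  0 2 1 0 0
  0 0 0 0 0
After step 2: ants at (0,2),(2,1)
  0 0 1 0 0
  0 0 0 0 0
  0 3 0 0 0
  0 0 0 0 0
After step 3: ants at (0,3),(1,1)
  0 0 0 1 0
  0 1 0 0 0
  0 2 0 0 0
  0 0 0 0 0
After step 4: ants at (0,4),(2,1)
  0 0 0 0 1
  0 0 0 0 0
  0 3 0 0 0
  0 0 0 0 0
After step 5: ants at (1,4),(1,1)
  0 0 0 0 0
  0 1 0 0 1
  0 2 0 0 0
  0 0 0 0 0

0 0 0 0 0
0 1 0 0 1
0 2 0 0 0
0 0 0 0 0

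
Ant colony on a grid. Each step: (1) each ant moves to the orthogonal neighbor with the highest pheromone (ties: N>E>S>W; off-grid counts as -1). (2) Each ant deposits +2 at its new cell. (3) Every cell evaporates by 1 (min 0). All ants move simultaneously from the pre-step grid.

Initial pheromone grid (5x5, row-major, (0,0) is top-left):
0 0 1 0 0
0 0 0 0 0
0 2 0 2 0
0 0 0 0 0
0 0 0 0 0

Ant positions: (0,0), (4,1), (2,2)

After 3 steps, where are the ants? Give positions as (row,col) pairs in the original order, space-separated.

Step 1: ant0:(0,0)->E->(0,1) | ant1:(4,1)->N->(3,1) | ant2:(2,2)->E->(2,3)
  grid max=3 at (2,3)
Step 2: ant0:(0,1)->E->(0,2) | ant1:(3,1)->N->(2,1) | ant2:(2,3)->N->(1,3)
  grid max=2 at (2,1)
Step 3: ant0:(0,2)->E->(0,3) | ant1:(2,1)->N->(1,1) | ant2:(1,3)->S->(2,3)
  grid max=3 at (2,3)

(0,3) (1,1) (2,3)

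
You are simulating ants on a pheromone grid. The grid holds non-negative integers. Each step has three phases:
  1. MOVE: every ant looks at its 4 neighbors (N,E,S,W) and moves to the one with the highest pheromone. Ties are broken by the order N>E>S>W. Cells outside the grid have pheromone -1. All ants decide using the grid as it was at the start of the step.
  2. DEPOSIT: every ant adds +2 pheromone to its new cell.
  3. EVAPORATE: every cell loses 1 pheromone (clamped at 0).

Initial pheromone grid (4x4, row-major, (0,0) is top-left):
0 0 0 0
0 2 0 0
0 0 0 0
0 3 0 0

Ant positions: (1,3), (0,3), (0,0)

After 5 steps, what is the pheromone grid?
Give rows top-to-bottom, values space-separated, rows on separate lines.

After step 1: ants at (0,3),(1,3),(0,1)
  0 1 0 1
  0 1 0 1
  0 0 0 0
  0 2 0 0
After step 2: ants at (1,3),(0,3),(1,1)
  0 0 0 2
  0 2 0 2
  0 0 0 0
  0 1 0 0
After step 3: ants at (0,3),(1,3),(0,1)
  0 1 0 3
  0 1 0 3
  0 0 0 0
  0 0 0 0
After step 4: ants at (1,3),(0,3),(1,1)
  0 0 0 4
  0 2 0 4
  0 0 0 0
  0 0 0 0
After step 5: ants at (0,3),(1,3),(0,1)
  0 1 0 5
  0 1 0 5
  0 0 0 0
  0 0 0 0

0 1 0 5
0 1 0 5
0 0 0 0
0 0 0 0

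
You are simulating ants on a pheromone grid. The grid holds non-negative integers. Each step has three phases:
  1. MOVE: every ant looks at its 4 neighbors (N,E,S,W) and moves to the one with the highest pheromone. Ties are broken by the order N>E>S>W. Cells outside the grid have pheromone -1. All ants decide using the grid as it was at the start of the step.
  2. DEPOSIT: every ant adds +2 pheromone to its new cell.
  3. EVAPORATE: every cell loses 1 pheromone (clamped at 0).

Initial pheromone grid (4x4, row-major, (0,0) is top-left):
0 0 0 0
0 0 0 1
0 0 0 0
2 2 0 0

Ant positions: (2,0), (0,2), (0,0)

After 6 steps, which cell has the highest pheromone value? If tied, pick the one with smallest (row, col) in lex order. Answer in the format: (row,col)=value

Step 1: ant0:(2,0)->S->(3,0) | ant1:(0,2)->E->(0,3) | ant2:(0,0)->E->(0,1)
  grid max=3 at (3,0)
Step 2: ant0:(3,0)->E->(3,1) | ant1:(0,3)->S->(1,3) | ant2:(0,1)->E->(0,2)
  grid max=2 at (3,0)
Step 3: ant0:(3,1)->W->(3,0) | ant1:(1,3)->N->(0,3) | ant2:(0,2)->E->(0,3)
  grid max=3 at (0,3)
Step 4: ant0:(3,0)->E->(3,1) | ant1:(0,3)->S->(1,3) | ant2:(0,3)->S->(1,3)
  grid max=3 at (1,3)
Step 5: ant0:(3,1)->W->(3,0) | ant1:(1,3)->N->(0,3) | ant2:(1,3)->N->(0,3)
  grid max=5 at (0,3)
Step 6: ant0:(3,0)->E->(3,1) | ant1:(0,3)->S->(1,3) | ant2:(0,3)->S->(1,3)
  grid max=5 at (1,3)
Final grid:
  0 0 0 4
  0 0 0 5
  0 0 0 0
  2 2 0 0
Max pheromone 5 at (1,3)

Answer: (1,3)=5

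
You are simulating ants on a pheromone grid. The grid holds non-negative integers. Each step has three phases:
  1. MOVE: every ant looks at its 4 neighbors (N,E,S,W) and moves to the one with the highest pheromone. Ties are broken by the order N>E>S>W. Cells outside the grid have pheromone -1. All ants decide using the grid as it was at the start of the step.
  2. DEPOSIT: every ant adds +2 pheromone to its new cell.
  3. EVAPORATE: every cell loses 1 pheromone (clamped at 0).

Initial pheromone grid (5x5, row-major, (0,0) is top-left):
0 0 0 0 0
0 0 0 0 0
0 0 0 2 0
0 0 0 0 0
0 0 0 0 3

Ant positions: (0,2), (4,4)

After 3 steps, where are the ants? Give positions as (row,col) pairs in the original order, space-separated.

Step 1: ant0:(0,2)->E->(0,3) | ant1:(4,4)->N->(3,4)
  grid max=2 at (4,4)
Step 2: ant0:(0,3)->E->(0,4) | ant1:(3,4)->S->(4,4)
  grid max=3 at (4,4)
Step 3: ant0:(0,4)->S->(1,4) | ant1:(4,4)->N->(3,4)
  grid max=2 at (4,4)

(1,4) (3,4)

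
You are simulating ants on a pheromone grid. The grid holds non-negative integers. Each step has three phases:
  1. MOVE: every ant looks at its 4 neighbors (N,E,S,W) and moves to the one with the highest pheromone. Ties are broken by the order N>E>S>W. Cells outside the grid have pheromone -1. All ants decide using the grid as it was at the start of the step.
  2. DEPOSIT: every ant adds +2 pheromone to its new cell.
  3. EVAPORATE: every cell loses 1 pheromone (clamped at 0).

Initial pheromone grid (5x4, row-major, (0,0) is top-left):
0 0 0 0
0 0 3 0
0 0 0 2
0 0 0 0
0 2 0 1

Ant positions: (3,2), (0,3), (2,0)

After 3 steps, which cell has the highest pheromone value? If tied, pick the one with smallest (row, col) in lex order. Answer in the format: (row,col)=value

Step 1: ant0:(3,2)->N->(2,2) | ant1:(0,3)->S->(1,3) | ant2:(2,0)->N->(1,0)
  grid max=2 at (1,2)
Step 2: ant0:(2,2)->N->(1,2) | ant1:(1,3)->W->(1,2) | ant2:(1,0)->N->(0,0)
  grid max=5 at (1,2)
Step 3: ant0:(1,2)->N->(0,2) | ant1:(1,2)->N->(0,2) | ant2:(0,0)->E->(0,1)
  grid max=4 at (1,2)
Final grid:
  0 1 3 0
  0 0 4 0
  0 0 0 0
  0 0 0 0
  0 0 0 0
Max pheromone 4 at (1,2)

Answer: (1,2)=4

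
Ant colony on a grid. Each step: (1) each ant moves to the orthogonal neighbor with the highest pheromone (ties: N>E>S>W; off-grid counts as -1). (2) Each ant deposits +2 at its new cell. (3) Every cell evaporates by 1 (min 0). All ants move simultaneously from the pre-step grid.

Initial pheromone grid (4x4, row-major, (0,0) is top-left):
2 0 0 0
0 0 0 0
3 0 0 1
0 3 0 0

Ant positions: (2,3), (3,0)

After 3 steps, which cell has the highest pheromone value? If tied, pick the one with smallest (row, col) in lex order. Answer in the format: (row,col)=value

Answer: (2,0)=4

Derivation:
Step 1: ant0:(2,3)->N->(1,3) | ant1:(3,0)->N->(2,0)
  grid max=4 at (2,0)
Step 2: ant0:(1,3)->N->(0,3) | ant1:(2,0)->N->(1,0)
  grid max=3 at (2,0)
Step 3: ant0:(0,3)->S->(1,3) | ant1:(1,0)->S->(2,0)
  grid max=4 at (2,0)
Final grid:
  0 0 0 0
  0 0 0 1
  4 0 0 0
  0 0 0 0
Max pheromone 4 at (2,0)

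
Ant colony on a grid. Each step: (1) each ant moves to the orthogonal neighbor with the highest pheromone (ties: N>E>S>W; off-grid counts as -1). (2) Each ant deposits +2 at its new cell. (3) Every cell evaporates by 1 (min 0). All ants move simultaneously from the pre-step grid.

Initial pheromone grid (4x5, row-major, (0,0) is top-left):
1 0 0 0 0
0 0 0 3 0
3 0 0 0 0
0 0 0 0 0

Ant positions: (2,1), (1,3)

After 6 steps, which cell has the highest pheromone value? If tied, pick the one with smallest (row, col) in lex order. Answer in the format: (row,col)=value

Answer: (1,3)=3

Derivation:
Step 1: ant0:(2,1)->W->(2,0) | ant1:(1,3)->N->(0,3)
  grid max=4 at (2,0)
Step 2: ant0:(2,0)->N->(1,0) | ant1:(0,3)->S->(1,3)
  grid max=3 at (1,3)
Step 3: ant0:(1,0)->S->(2,0) | ant1:(1,3)->N->(0,3)
  grid max=4 at (2,0)
Step 4: ant0:(2,0)->N->(1,0) | ant1:(0,3)->S->(1,3)
  grid max=3 at (1,3)
Step 5: ant0:(1,0)->S->(2,0) | ant1:(1,3)->N->(0,3)
  grid max=4 at (2,0)
Step 6: ant0:(2,0)->N->(1,0) | ant1:(0,3)->S->(1,3)
  grid max=3 at (1,3)
Final grid:
  0 0 0 0 0
  1 0 0 3 0
  3 0 0 0 0
  0 0 0 0 0
Max pheromone 3 at (1,3)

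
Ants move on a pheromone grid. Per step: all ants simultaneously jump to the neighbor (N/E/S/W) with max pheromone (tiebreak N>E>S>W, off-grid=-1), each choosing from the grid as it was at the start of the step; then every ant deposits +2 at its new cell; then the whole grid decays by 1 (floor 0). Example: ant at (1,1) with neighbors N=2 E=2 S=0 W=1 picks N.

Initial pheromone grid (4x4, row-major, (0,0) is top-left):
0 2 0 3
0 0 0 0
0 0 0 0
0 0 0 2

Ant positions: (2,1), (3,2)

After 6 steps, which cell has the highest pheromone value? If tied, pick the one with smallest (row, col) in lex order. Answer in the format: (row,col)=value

Answer: (0,1)=2

Derivation:
Step 1: ant0:(2,1)->N->(1,1) | ant1:(3,2)->E->(3,3)
  grid max=3 at (3,3)
Step 2: ant0:(1,1)->N->(0,1) | ant1:(3,3)->N->(2,3)
  grid max=2 at (0,1)
Step 3: ant0:(0,1)->E->(0,2) | ant1:(2,3)->S->(3,3)
  grid max=3 at (3,3)
Step 4: ant0:(0,2)->W->(0,1) | ant1:(3,3)->N->(2,3)
  grid max=2 at (0,1)
Step 5: ant0:(0,1)->E->(0,2) | ant1:(2,3)->S->(3,3)
  grid max=3 at (3,3)
Step 6: ant0:(0,2)->W->(0,1) | ant1:(3,3)->N->(2,3)
  grid max=2 at (0,1)
Final grid:
  0 2 0 0
  0 0 0 0
  0 0 0 1
  0 0 0 2
Max pheromone 2 at (0,1)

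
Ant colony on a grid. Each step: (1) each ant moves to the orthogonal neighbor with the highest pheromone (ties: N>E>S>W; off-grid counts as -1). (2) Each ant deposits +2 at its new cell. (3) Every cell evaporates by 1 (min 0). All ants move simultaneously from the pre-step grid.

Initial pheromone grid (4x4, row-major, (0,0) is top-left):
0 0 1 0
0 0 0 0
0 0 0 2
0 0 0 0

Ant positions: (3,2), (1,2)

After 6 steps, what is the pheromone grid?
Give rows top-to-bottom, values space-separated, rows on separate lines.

After step 1: ants at (2,2),(0,2)
  0 0 2 0
  0 0 0 0
  0 0 1 1
  0 0 0 0
After step 2: ants at (2,3),(0,3)
  0 0 1 1
  0 0 0 0
  0 0 0 2
  0 0 0 0
After step 3: ants at (1,3),(0,2)
  0 0 2 0
  0 0 0 1
  0 0 0 1
  0 0 0 0
After step 4: ants at (2,3),(0,3)
  0 0 1 1
  0 0 0 0
  0 0 0 2
  0 0 0 0
After step 5: ants at (1,3),(0,2)
  0 0 2 0
  0 0 0 1
  0 0 0 1
  0 0 0 0
After step 6: ants at (2,3),(0,3)
  0 0 1 1
  0 0 0 0
  0 0 0 2
  0 0 0 0

0 0 1 1
0 0 0 0
0 0 0 2
0 0 0 0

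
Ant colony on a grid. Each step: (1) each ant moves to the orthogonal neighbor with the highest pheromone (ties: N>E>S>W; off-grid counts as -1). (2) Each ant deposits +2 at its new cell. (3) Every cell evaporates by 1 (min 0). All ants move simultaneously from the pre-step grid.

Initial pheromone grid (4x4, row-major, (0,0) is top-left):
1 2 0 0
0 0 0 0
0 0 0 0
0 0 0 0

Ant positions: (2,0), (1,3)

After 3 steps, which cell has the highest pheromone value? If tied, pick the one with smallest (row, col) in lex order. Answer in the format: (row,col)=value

Answer: (0,1)=1

Derivation:
Step 1: ant0:(2,0)->N->(1,0) | ant1:(1,3)->N->(0,3)
  grid max=1 at (0,1)
Step 2: ant0:(1,0)->N->(0,0) | ant1:(0,3)->S->(1,3)
  grid max=1 at (0,0)
Step 3: ant0:(0,0)->E->(0,1) | ant1:(1,3)->N->(0,3)
  grid max=1 at (0,1)
Final grid:
  0 1 0 1
  0 0 0 0
  0 0 0 0
  0 0 0 0
Max pheromone 1 at (0,1)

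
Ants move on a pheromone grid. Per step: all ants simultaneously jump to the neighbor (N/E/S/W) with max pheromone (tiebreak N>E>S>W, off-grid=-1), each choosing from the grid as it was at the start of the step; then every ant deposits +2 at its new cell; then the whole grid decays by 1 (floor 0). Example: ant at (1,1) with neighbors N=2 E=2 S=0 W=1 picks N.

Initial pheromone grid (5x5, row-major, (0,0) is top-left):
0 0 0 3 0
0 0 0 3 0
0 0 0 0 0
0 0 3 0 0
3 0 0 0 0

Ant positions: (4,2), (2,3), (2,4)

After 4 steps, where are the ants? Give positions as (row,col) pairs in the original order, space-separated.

Step 1: ant0:(4,2)->N->(3,2) | ant1:(2,3)->N->(1,3) | ant2:(2,4)->N->(1,4)
  grid max=4 at (1,3)
Step 2: ant0:(3,2)->N->(2,2) | ant1:(1,3)->N->(0,3) | ant2:(1,4)->W->(1,3)
  grid max=5 at (1,3)
Step 3: ant0:(2,2)->S->(3,2) | ant1:(0,3)->S->(1,3) | ant2:(1,3)->N->(0,3)
  grid max=6 at (1,3)
Step 4: ant0:(3,2)->N->(2,2) | ant1:(1,3)->N->(0,3) | ant2:(0,3)->S->(1,3)
  grid max=7 at (1,3)

(2,2) (0,3) (1,3)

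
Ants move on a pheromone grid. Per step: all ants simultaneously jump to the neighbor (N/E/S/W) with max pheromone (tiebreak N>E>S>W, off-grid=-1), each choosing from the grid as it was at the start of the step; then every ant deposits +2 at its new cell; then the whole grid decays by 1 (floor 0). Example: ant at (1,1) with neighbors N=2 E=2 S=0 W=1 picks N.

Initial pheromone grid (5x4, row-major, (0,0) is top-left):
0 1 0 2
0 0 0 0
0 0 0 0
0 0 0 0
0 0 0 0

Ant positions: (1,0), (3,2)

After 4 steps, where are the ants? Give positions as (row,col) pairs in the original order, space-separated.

Step 1: ant0:(1,0)->N->(0,0) | ant1:(3,2)->N->(2,2)
  grid max=1 at (0,0)
Step 2: ant0:(0,0)->E->(0,1) | ant1:(2,2)->N->(1,2)
  grid max=1 at (0,1)
Step 3: ant0:(0,1)->E->(0,2) | ant1:(1,2)->N->(0,2)
  grid max=3 at (0,2)
Step 4: ant0:(0,2)->E->(0,3) | ant1:(0,2)->E->(0,3)
  grid max=3 at (0,3)

(0,3) (0,3)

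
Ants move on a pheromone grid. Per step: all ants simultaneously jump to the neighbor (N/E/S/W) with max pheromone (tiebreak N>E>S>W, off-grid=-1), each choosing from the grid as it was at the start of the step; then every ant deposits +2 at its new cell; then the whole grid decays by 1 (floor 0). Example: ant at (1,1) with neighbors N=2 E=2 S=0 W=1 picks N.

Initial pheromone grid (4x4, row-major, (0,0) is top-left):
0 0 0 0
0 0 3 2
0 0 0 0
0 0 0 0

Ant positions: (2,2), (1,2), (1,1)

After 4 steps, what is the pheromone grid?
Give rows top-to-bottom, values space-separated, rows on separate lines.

After step 1: ants at (1,2),(1,3),(1,2)
  0 0 0 0
  0 0 6 3
  0 0 0 0
  0 0 0 0
After step 2: ants at (1,3),(1,2),(1,3)
  0 0 0 0
  0 0 7 6
  0 0 0 0
  0 0 0 0
After step 3: ants at (1,2),(1,3),(1,2)
  0 0 0 0
  0 0 10 7
  0 0 0 0
  0 0 0 0
After step 4: ants at (1,3),(1,2),(1,3)
  0 0 0 0
  0 0 11 10
  0 0 0 0
  0 0 0 0

0 0 0 0
0 0 11 10
0 0 0 0
0 0 0 0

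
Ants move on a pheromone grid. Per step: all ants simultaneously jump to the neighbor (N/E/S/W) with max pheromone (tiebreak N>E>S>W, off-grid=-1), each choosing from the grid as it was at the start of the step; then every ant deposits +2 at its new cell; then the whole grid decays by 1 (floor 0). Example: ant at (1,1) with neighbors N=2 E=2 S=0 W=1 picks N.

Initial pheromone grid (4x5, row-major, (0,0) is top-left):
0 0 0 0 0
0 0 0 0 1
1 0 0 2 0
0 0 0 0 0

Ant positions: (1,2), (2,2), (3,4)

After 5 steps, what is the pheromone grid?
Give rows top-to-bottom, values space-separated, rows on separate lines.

After step 1: ants at (0,2),(2,3),(2,4)
  0 0 1 0 0
  0 0 0 0 0
  0 0 0 3 1
  0 0 0 0 0
After step 2: ants at (0,3),(2,4),(2,3)
  0 0 0 1 0
  0 0 0 0 0
  0 0 0 4 2
  0 0 0 0 0
After step 3: ants at (0,4),(2,3),(2,4)
  0 0 0 0 1
  0 0 0 0 0
  0 0 0 5 3
  0 0 0 0 0
After step 4: ants at (1,4),(2,4),(2,3)
  0 0 0 0 0
  0 0 0 0 1
  0 0 0 6 4
  0 0 0 0 0
After step 5: ants at (2,4),(2,3),(2,4)
  0 0 0 0 0
  0 0 0 0 0
  0 0 0 7 7
  0 0 0 0 0

0 0 0 0 0
0 0 0 0 0
0 0 0 7 7
0 0 0 0 0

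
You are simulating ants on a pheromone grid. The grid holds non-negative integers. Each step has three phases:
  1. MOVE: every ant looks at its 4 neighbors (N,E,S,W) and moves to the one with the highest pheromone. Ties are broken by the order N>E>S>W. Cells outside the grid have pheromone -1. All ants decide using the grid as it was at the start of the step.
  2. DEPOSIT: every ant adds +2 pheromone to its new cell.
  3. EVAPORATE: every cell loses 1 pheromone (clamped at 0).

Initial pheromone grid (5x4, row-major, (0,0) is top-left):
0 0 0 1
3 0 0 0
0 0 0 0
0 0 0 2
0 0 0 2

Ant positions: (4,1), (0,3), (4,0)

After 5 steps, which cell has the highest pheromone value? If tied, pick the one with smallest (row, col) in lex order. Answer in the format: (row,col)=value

Step 1: ant0:(4,1)->N->(3,1) | ant1:(0,3)->S->(1,3) | ant2:(4,0)->N->(3,0)
  grid max=2 at (1,0)
Step 2: ant0:(3,1)->W->(3,0) | ant1:(1,3)->N->(0,3) | ant2:(3,0)->E->(3,1)
  grid max=2 at (3,0)
Step 3: ant0:(3,0)->E->(3,1) | ant1:(0,3)->S->(1,3) | ant2:(3,1)->W->(3,0)
  grid max=3 at (3,0)
Step 4: ant0:(3,1)->W->(3,0) | ant1:(1,3)->N->(0,3) | ant2:(3,0)->E->(3,1)
  grid max=4 at (3,0)
Step 5: ant0:(3,0)->E->(3,1) | ant1:(0,3)->S->(1,3) | ant2:(3,1)->W->(3,0)
  grid max=5 at (3,0)
Final grid:
  0 0 0 0
  0 0 0 1
  0 0 0 0
  5 5 0 0
  0 0 0 0
Max pheromone 5 at (3,0)

Answer: (3,0)=5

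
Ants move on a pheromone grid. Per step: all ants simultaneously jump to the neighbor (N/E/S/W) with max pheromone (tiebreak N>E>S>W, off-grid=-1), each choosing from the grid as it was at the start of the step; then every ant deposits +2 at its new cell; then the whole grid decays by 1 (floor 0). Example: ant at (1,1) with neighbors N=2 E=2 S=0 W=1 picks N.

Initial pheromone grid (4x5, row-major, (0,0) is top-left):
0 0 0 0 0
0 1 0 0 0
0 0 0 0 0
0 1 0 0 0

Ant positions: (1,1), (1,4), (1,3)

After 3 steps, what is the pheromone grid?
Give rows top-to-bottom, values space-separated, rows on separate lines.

After step 1: ants at (0,1),(0,4),(0,3)
  0 1 0 1 1
  0 0 0 0 0
  0 0 0 0 0
  0 0 0 0 0
After step 2: ants at (0,2),(0,3),(0,4)
  0 0 1 2 2
  0 0 0 0 0
  0 0 0 0 0
  0 0 0 0 0
After step 3: ants at (0,3),(0,4),(0,3)
  0 0 0 5 3
  0 0 0 0 0
  0 0 0 0 0
  0 0 0 0 0

0 0 0 5 3
0 0 0 0 0
0 0 0 0 0
0 0 0 0 0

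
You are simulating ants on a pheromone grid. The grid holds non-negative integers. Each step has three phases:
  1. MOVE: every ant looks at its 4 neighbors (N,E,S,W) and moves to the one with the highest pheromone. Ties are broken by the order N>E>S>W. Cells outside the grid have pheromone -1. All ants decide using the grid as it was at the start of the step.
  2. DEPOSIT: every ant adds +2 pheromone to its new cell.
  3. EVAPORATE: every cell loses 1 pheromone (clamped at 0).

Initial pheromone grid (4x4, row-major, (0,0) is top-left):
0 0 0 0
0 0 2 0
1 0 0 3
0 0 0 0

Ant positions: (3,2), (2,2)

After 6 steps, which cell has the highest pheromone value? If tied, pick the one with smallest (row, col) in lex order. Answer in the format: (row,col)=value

Answer: (2,3)=9

Derivation:
Step 1: ant0:(3,2)->N->(2,2) | ant1:(2,2)->E->(2,3)
  grid max=4 at (2,3)
Step 2: ant0:(2,2)->E->(2,3) | ant1:(2,3)->W->(2,2)
  grid max=5 at (2,3)
Step 3: ant0:(2,3)->W->(2,2) | ant1:(2,2)->E->(2,3)
  grid max=6 at (2,3)
Step 4: ant0:(2,2)->E->(2,3) | ant1:(2,3)->W->(2,2)
  grid max=7 at (2,3)
Step 5: ant0:(2,3)->W->(2,2) | ant1:(2,2)->E->(2,3)
  grid max=8 at (2,3)
Step 6: ant0:(2,2)->E->(2,3) | ant1:(2,3)->W->(2,2)
  grid max=9 at (2,3)
Final grid:
  0 0 0 0
  0 0 0 0
  0 0 6 9
  0 0 0 0
Max pheromone 9 at (2,3)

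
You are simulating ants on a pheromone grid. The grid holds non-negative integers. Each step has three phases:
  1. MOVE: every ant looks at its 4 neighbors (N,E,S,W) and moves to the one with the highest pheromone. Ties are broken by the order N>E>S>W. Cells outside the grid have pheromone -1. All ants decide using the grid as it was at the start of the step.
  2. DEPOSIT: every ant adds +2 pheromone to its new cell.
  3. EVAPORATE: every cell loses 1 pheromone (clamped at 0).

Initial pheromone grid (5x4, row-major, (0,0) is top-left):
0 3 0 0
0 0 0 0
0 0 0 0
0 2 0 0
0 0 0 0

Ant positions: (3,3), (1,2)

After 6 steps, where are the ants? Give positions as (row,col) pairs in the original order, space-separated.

Step 1: ant0:(3,3)->N->(2,3) | ant1:(1,2)->N->(0,2)
  grid max=2 at (0,1)
Step 2: ant0:(2,3)->N->(1,3) | ant1:(0,2)->W->(0,1)
  grid max=3 at (0,1)
Step 3: ant0:(1,3)->N->(0,3) | ant1:(0,1)->E->(0,2)
  grid max=2 at (0,1)
Step 4: ant0:(0,3)->W->(0,2) | ant1:(0,2)->W->(0,1)
  grid max=3 at (0,1)
Step 5: ant0:(0,2)->W->(0,1) | ant1:(0,1)->E->(0,2)
  grid max=4 at (0,1)
Step 6: ant0:(0,1)->E->(0,2) | ant1:(0,2)->W->(0,1)
  grid max=5 at (0,1)

(0,2) (0,1)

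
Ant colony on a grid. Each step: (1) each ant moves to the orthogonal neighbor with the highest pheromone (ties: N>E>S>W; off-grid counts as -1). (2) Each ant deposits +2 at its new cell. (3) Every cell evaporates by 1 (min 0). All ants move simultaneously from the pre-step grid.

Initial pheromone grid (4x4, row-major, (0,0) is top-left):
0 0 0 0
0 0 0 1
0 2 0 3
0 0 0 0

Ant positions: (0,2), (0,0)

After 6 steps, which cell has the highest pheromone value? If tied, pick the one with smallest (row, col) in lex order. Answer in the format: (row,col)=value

Step 1: ant0:(0,2)->E->(0,3) | ant1:(0,0)->E->(0,1)
  grid max=2 at (2,3)
Step 2: ant0:(0,3)->S->(1,3) | ant1:(0,1)->E->(0,2)
  grid max=1 at (0,2)
Step 3: ant0:(1,3)->S->(2,3) | ant1:(0,2)->E->(0,3)
  grid max=2 at (2,3)
Step 4: ant0:(2,3)->N->(1,3) | ant1:(0,3)->S->(1,3)
  grid max=3 at (1,3)
Step 5: ant0:(1,3)->S->(2,3) | ant1:(1,3)->S->(2,3)
  grid max=4 at (2,3)
Step 6: ant0:(2,3)->N->(1,3) | ant1:(2,3)->N->(1,3)
  grid max=5 at (1,3)
Final grid:
  0 0 0 0
  0 0 0 5
  0 0 0 3
  0 0 0 0
Max pheromone 5 at (1,3)

Answer: (1,3)=5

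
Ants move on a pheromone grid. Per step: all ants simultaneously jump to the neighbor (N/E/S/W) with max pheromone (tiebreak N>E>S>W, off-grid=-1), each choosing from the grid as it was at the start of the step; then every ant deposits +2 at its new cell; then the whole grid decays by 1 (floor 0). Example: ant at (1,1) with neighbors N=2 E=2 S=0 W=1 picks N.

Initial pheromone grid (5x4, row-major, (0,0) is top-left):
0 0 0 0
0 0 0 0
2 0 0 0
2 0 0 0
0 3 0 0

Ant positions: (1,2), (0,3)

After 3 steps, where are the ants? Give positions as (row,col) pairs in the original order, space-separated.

Step 1: ant0:(1,2)->N->(0,2) | ant1:(0,3)->S->(1,3)
  grid max=2 at (4,1)
Step 2: ant0:(0,2)->E->(0,3) | ant1:(1,3)->N->(0,3)
  grid max=3 at (0,3)
Step 3: ant0:(0,3)->S->(1,3) | ant1:(0,3)->S->(1,3)
  grid max=3 at (1,3)

(1,3) (1,3)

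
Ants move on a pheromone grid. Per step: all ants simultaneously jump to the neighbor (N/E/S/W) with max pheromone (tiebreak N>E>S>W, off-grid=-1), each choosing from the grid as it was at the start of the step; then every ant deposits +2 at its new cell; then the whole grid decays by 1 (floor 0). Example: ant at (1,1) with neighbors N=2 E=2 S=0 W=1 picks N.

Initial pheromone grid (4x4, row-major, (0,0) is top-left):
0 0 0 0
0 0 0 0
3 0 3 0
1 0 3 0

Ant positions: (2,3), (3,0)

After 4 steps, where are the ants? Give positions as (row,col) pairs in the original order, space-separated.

Step 1: ant0:(2,3)->W->(2,2) | ant1:(3,0)->N->(2,0)
  grid max=4 at (2,0)
Step 2: ant0:(2,2)->S->(3,2) | ant1:(2,0)->N->(1,0)
  grid max=3 at (2,0)
Step 3: ant0:(3,2)->N->(2,2) | ant1:(1,0)->S->(2,0)
  grid max=4 at (2,0)
Step 4: ant0:(2,2)->S->(3,2) | ant1:(2,0)->N->(1,0)
  grid max=3 at (2,0)

(3,2) (1,0)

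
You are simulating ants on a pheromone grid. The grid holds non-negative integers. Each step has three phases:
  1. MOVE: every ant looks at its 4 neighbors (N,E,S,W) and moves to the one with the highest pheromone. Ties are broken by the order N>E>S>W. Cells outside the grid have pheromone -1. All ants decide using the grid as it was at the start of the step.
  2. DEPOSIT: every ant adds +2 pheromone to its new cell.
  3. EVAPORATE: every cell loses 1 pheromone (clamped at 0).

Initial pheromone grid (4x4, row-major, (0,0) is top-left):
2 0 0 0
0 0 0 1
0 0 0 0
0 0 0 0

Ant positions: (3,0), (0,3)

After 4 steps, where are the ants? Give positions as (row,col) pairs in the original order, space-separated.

Step 1: ant0:(3,0)->N->(2,0) | ant1:(0,3)->S->(1,3)
  grid max=2 at (1,3)
Step 2: ant0:(2,0)->N->(1,0) | ant1:(1,3)->N->(0,3)
  grid max=1 at (0,3)
Step 3: ant0:(1,0)->N->(0,0) | ant1:(0,3)->S->(1,3)
  grid max=2 at (1,3)
Step 4: ant0:(0,0)->E->(0,1) | ant1:(1,3)->N->(0,3)
  grid max=1 at (0,1)

(0,1) (0,3)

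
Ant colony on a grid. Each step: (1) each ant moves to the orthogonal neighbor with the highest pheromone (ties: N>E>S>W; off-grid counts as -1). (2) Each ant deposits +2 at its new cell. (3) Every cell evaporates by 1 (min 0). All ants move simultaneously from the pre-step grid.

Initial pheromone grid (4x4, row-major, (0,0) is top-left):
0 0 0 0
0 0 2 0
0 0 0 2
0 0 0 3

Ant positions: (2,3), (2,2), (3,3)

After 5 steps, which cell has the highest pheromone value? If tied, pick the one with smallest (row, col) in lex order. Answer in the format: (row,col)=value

Step 1: ant0:(2,3)->S->(3,3) | ant1:(2,2)->N->(1,2) | ant2:(3,3)->N->(2,3)
  grid max=4 at (3,3)
Step 2: ant0:(3,3)->N->(2,3) | ant1:(1,2)->N->(0,2) | ant2:(2,3)->S->(3,3)
  grid max=5 at (3,3)
Step 3: ant0:(2,3)->S->(3,3) | ant1:(0,2)->S->(1,2) | ant2:(3,3)->N->(2,3)
  grid max=6 at (3,3)
Step 4: ant0:(3,3)->N->(2,3) | ant1:(1,2)->N->(0,2) | ant2:(2,3)->S->(3,3)
  grid max=7 at (3,3)
Step 5: ant0:(2,3)->S->(3,3) | ant1:(0,2)->S->(1,2) | ant2:(3,3)->N->(2,3)
  grid max=8 at (3,3)
Final grid:
  0 0 0 0
  0 0 3 0
  0 0 0 7
  0 0 0 8
Max pheromone 8 at (3,3)

Answer: (3,3)=8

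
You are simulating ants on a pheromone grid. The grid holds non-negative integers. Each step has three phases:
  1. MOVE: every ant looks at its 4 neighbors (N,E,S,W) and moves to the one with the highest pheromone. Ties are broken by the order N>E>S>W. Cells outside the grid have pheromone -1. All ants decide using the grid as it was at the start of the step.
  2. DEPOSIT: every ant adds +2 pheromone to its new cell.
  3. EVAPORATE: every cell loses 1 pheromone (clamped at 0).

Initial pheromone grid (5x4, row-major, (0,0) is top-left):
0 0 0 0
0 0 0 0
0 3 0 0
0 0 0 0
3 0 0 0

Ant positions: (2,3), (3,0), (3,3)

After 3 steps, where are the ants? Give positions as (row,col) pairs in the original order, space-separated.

Step 1: ant0:(2,3)->N->(1,3) | ant1:(3,0)->S->(4,0) | ant2:(3,3)->N->(2,3)
  grid max=4 at (4,0)
Step 2: ant0:(1,3)->S->(2,3) | ant1:(4,0)->N->(3,0) | ant2:(2,3)->N->(1,3)
  grid max=3 at (4,0)
Step 3: ant0:(2,3)->N->(1,3) | ant1:(3,0)->S->(4,0) | ant2:(1,3)->S->(2,3)
  grid max=4 at (4,0)

(1,3) (4,0) (2,3)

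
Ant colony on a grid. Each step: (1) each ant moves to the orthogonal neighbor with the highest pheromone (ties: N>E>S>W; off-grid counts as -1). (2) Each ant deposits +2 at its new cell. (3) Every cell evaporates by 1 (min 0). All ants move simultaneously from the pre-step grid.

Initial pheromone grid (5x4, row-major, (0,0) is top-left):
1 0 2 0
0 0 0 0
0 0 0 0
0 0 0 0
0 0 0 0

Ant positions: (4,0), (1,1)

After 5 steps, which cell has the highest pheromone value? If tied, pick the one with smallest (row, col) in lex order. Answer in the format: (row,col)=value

Answer: (0,1)=1

Derivation:
Step 1: ant0:(4,0)->N->(3,0) | ant1:(1,1)->N->(0,1)
  grid max=1 at (0,1)
Step 2: ant0:(3,0)->N->(2,0) | ant1:(0,1)->E->(0,2)
  grid max=2 at (0,2)
Step 3: ant0:(2,0)->N->(1,0) | ant1:(0,2)->E->(0,3)
  grid max=1 at (0,2)
Step 4: ant0:(1,0)->N->(0,0) | ant1:(0,3)->W->(0,2)
  grid max=2 at (0,2)
Step 5: ant0:(0,0)->E->(0,1) | ant1:(0,2)->E->(0,3)
  grid max=1 at (0,1)
Final grid:
  0 1 1 1
  0 0 0 0
  0 0 0 0
  0 0 0 0
  0 0 0 0
Max pheromone 1 at (0,1)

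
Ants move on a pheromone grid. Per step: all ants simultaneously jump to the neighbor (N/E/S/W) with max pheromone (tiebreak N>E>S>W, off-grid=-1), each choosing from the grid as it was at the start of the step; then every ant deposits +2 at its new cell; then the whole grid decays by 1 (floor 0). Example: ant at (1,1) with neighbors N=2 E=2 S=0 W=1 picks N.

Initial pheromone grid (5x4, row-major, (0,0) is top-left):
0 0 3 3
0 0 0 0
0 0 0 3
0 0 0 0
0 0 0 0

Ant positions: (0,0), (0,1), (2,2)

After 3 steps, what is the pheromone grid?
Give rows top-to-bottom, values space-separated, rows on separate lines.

After step 1: ants at (0,1),(0,2),(2,3)
  0 1 4 2
  0 0 0 0
  0 0 0 4
  0 0 0 0
  0 0 0 0
After step 2: ants at (0,2),(0,3),(1,3)
  0 0 5 3
  0 0 0 1
  0 0 0 3
  0 0 0 0
  0 0 0 0
After step 3: ants at (0,3),(0,2),(0,3)
  0 0 6 6
  0 0 0 0
  0 0 0 2
  0 0 0 0
  0 0 0 0

0 0 6 6
0 0 0 0
0 0 0 2
0 0 0 0
0 0 0 0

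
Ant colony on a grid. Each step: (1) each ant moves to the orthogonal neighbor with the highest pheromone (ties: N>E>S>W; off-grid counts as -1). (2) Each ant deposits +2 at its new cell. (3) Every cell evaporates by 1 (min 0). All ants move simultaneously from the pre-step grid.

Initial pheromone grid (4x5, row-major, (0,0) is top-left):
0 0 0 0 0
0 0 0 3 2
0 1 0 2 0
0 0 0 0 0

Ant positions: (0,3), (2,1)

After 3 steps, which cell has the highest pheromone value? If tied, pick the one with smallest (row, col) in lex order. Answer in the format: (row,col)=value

Answer: (1,3)=4

Derivation:
Step 1: ant0:(0,3)->S->(1,3) | ant1:(2,1)->N->(1,1)
  grid max=4 at (1,3)
Step 2: ant0:(1,3)->E->(1,4) | ant1:(1,1)->N->(0,1)
  grid max=3 at (1,3)
Step 3: ant0:(1,4)->W->(1,3) | ant1:(0,1)->E->(0,2)
  grid max=4 at (1,3)
Final grid:
  0 0 1 0 0
  0 0 0 4 1
  0 0 0 0 0
  0 0 0 0 0
Max pheromone 4 at (1,3)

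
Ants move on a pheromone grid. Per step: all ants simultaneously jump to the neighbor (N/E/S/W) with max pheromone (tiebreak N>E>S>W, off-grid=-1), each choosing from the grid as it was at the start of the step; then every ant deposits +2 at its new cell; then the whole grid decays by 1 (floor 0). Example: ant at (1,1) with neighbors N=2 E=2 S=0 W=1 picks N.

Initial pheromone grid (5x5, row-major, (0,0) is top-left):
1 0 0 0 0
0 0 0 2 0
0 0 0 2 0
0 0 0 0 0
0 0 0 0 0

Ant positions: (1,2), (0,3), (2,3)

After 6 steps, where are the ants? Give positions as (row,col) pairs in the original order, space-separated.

Step 1: ant0:(1,2)->E->(1,3) | ant1:(0,3)->S->(1,3) | ant2:(2,3)->N->(1,3)
  grid max=7 at (1,3)
Step 2: ant0:(1,3)->S->(2,3) | ant1:(1,3)->S->(2,3) | ant2:(1,3)->S->(2,3)
  grid max=6 at (1,3)
Step 3: ant0:(2,3)->N->(1,3) | ant1:(2,3)->N->(1,3) | ant2:(2,3)->N->(1,3)
  grid max=11 at (1,3)
Step 4: ant0:(1,3)->S->(2,3) | ant1:(1,3)->S->(2,3) | ant2:(1,3)->S->(2,3)
  grid max=10 at (1,3)
Step 5: ant0:(2,3)->N->(1,3) | ant1:(2,3)->N->(1,3) | ant2:(2,3)->N->(1,3)
  grid max=15 at (1,3)
Step 6: ant0:(1,3)->S->(2,3) | ant1:(1,3)->S->(2,3) | ant2:(1,3)->S->(2,3)
  grid max=14 at (1,3)

(2,3) (2,3) (2,3)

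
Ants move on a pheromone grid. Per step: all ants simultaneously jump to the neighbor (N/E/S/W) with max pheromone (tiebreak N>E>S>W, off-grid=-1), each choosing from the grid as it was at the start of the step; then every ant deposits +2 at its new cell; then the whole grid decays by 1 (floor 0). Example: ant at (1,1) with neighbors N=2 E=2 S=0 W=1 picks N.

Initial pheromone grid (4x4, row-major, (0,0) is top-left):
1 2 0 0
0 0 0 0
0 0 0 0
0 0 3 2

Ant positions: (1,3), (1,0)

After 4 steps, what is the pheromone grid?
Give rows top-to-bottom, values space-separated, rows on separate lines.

After step 1: ants at (0,3),(0,0)
  2 1 0 1
  0 0 0 0
  0 0 0 0
  0 0 2 1
After step 2: ants at (1,3),(0,1)
  1 2 0 0
  0 0 0 1
  0 0 0 0
  0 0 1 0
After step 3: ants at (0,3),(0,0)
  2 1 0 1
  0 0 0 0
  0 0 0 0
  0 0 0 0
After step 4: ants at (1,3),(0,1)
  1 2 0 0
  0 0 0 1
  0 0 0 0
  0 0 0 0

1 2 0 0
0 0 0 1
0 0 0 0
0 0 0 0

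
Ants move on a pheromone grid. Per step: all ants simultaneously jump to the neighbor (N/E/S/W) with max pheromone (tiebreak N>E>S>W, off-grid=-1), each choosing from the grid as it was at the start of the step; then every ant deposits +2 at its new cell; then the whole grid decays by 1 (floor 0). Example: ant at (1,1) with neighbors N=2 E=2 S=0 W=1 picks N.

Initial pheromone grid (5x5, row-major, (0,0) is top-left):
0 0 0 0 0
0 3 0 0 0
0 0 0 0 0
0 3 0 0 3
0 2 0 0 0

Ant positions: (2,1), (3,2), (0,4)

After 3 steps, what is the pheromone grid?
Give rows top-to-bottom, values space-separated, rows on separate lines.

After step 1: ants at (1,1),(3,1),(1,4)
  0 0 0 0 0
  0 4 0 0 1
  0 0 0 0 0
  0 4 0 0 2
  0 1 0 0 0
After step 2: ants at (0,1),(4,1),(0,4)
  0 1 0 0 1
  0 3 0 0 0
  0 0 0 0 0
  0 3 0 0 1
  0 2 0 0 0
After step 3: ants at (1,1),(3,1),(1,4)
  0 0 0 0 0
  0 4 0 0 1
  0 0 0 0 0
  0 4 0 0 0
  0 1 0 0 0

0 0 0 0 0
0 4 0 0 1
0 0 0 0 0
0 4 0 0 0
0 1 0 0 0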